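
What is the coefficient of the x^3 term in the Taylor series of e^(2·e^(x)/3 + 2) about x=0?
Expand to order 3: e^(2·e^(x)/3 + 2) = 31·x^3·e^(8/3)/81 + 5·x^2·e^(8/3)/9 + 2·x·e^(8/3)/3 + e^(8/3) + O(x^4).
The coefficient of x^3 is 31·e^(8/3)/81.

Final answer: 31·e^(8/3)/81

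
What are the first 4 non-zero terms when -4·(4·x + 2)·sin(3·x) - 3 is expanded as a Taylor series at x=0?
36·x^3 - 48·x^2 - 24·x - 3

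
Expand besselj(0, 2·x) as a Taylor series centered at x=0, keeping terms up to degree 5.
x^4/4 - x^2 + 1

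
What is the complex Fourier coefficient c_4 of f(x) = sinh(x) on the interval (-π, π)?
Compute the real Fourier coefficients first: a_4 = 0, b_4 = -8·sinh(π)/(17·π).
Then c_4 = (a_4 − i·b_4)/2 = 4·i·sinh(π)/(17·π).

Final answer: 4·i·sinh(π)/(17·π)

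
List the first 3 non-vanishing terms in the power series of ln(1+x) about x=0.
x^3/3 - x^2/2 + x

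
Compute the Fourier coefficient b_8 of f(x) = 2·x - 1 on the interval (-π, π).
b_8 = (1/π) ∫_{-π}^{π} f(x)·sin(8x) dx.
Evaluate the integral (use parity and integration by parts as needed): b_8 = -1/2.

Final answer: -1/2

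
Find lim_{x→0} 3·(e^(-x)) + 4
Direct substitution at x = 0 gives 7.

Final answer: 7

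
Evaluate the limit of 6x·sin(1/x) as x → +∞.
As x → +∞: let u = 1/x → 0⁺; then 6·x·sin(1/x) = 6·1·sin(u)/u → 6·1·1 = 6.
Limit = 6.

Final answer: 6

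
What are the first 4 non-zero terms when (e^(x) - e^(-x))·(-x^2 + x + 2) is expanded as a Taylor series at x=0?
x^4/3 - 4·x^3/3 + 2·x^2 + 4·x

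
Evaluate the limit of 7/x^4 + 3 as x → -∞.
Evaluate the dominant behaviour as x → -∞; each term tends to a finite value or vanishes.
Limit = 3.

Final answer: 3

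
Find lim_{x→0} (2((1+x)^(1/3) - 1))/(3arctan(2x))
Both numerator and denominator → 0 as x → 0; this is a 0/0 indeterminate form.
Expand each to leading order near x = 0: numerator ~ 2·x/3, denominator ~ 6·x.
The limit of the ratio is 1/9.

Final answer: 1/9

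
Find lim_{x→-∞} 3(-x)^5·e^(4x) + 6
The product is a 0·∞ indeterminate form at x → -∞.
Rewrite the product as 3(-x)^5 / e^(-4x) (an ∞/∞ form) and apply L'Hôpital, or use the standard hierarchy e^(4|x|) ≫ |(-x)^5| as x → -∞.
The indeterminate product → 0, so the limit = 6.

Final answer: 6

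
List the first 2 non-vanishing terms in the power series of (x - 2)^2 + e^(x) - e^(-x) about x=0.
4 - 2·x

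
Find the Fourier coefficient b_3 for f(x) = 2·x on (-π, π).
b_3 = (1/π) ∫_{-π}^{π} f(x)·sin(3x) dx.
Evaluate the integral (use parity and integration by parts as needed): b_3 = 4/3.

Final answer: 4/3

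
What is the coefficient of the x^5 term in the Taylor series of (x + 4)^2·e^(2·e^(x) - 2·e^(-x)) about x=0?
Expand to order 5: (x + 4)^2·e^(2·e^(x) - 2·e^(-x)) = 1702·x^5/5 + 312·x^4 + 748·x^3/3 + 161·x^2 + 72·x + 16 + O(x^6).
The coefficient of x^5 is 1702/5.

Final answer: 1702/5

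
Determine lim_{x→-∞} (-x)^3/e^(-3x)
This is an ∞/∞ indeterminate form as x → -∞.
Compare growth rates of the dominant terms (exponentials ≫ polynomials ≫ logarithms), or apply L'Hôpital's rule; the quotient → 0.
Limit = 0.

Final answer: 0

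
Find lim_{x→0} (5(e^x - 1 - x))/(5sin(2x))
Both numerator and denominator → 0 as x → 0; this is a 0/0 indeterminate form.
Expand each to leading order near x = 0: numerator ~ 5·x^2/2, denominator ~ 10·x.
The limit of the ratio is 0.

Final answer: 0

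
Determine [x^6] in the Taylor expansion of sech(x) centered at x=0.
Expand to order 6: sech(x) = -61·x^6/720 + 5·x^4/24 - x^2/2 + 1 + O(x^7).
The coefficient of x^6 is -61/720.

Final answer: -61/720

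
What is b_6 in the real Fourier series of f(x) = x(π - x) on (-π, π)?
b_6 = (1/π) ∫_{-π}^{π} f(x)·sin(6x) dx.
Evaluate the integral (use parity and integration by parts as needed): b_6 = -π/3.

Final answer: -π/3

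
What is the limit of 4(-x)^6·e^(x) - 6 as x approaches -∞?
The product is a 0·∞ indeterminate form at x → -∞.
Rewrite the product as 4(-x)^6 / e^(-x) (an ∞/∞ form) and apply L'Hôpital, or use the standard hierarchy e^(|x|) ≫ |(-x)^6| as x → -∞.
The indeterminate product → 0, so the limit = -6.

Final answer: -6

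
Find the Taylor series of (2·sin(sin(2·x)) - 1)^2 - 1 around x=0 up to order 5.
-64·x^5/5 - 128·x^4/3 + 32·x^3/3 + 16·x^2 - 8·x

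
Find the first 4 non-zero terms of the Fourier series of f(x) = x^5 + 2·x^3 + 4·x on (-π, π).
(-36·π^2 + 2·π^4 + 224)·sin(x) + (-π^4 - 17/2 + 3·π^2)·sin(2·x) + (-4·π^2/27 + 224/81 + 2·π^4/3)·sin(3·x) + (-π^4/2 - 3·π^2/8 - 119/64)·sin(4·x)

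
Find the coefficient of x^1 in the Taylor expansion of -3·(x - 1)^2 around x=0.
Expand to order 1: -3·(x - 1)^2 = 6·x - 3 + O(x^2).
The coefficient of x^1 is 6.

Final answer: 6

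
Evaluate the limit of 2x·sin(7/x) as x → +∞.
As x → +∞: let u = 7/x → 0⁺; then 2·x·sin(7/x) = 2·7·sin(u)/u → 2·7·1 = 14.
Limit = 14.

Final answer: 14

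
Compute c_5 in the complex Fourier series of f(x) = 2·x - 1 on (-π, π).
Compute the real Fourier coefficients first: a_5 = 0, b_5 = 4/5.
Then c_5 = (a_5 − i·b_5)/2 = -2·i/5.

Final answer: -2·i/5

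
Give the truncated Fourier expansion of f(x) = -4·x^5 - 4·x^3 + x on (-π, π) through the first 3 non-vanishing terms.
(-910 - 8·π^4 + 152·π^2)·sin(x) + (-16·π^2 + 23 + 4·π^4)·sin(2·x) + (-8·π^4/3 - 122/81 + 88·π^2/27)·sin(3·x)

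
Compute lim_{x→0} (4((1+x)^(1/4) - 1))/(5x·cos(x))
Both numerator and denominator → 0 as x → 0; this is a 0/0 indeterminate form.
Expand each to leading order near x = 0: numerator ~ x, denominator ~ 5·x.
The limit of the ratio is 1/5.

Final answer: 1/5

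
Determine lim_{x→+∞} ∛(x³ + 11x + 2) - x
This is an ∞ − ∞ indeterminate form.
Multiply by (A² + AB + B²)/(A² + AB + B²) where A = ∛(x³+11x + 2), B = x to use A³ − B³ = (A−B)(A²+AB+B²); the x³ terms cancel, leaving (11x + 2)/(A²+AB+B²) with denominator ~ 3x², so the limit is 0.
Limit = 0.

Final answer: 0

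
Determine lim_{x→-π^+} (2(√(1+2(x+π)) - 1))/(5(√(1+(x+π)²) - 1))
Both numerator and denominator → 0 as x → -π^+; this is a 0/0 indeterminate form.
Expand each to leading order near x = -π: numerator ~ 2·(x + π), denominator ~ 5·(x + π)^2/2.
The limit of the ratio is ∞.

Final answer: ∞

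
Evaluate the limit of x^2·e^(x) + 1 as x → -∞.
The product is a 0·∞ indeterminate form at x → -∞.
Rewrite the product as x^2 / e^(-x) (an ∞/∞ form) and apply L'Hôpital, or use the standard hierarchy e^(|x|) ≫ |x^2| as x → -∞.
The indeterminate product → 0, so the limit = 1.

Final answer: 1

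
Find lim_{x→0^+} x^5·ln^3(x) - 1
The product is a 0·∞ indeterminate form at x → 0⁺.
Rewrite the product as ln^3(x) / x^(-5) and apply L'Hôpital, or use the standard hierarchy x^(-5) ≫ |ln x|^3 as x → 0⁺.
The indeterminate product → 0, so the limit = -1.

Final answer: -1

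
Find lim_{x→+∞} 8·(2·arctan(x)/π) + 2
Evaluate the dominant behaviour as x → +∞; each term tends to a finite value or vanishes.
Limit = 10.

Final answer: 10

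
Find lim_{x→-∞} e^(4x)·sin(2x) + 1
Evaluate the dominant behaviour as x → -∞; each term tends to a finite value or vanishes.
Limit = 1.

Final answer: 1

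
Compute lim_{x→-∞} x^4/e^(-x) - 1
The quotient is an ∞/∞ indeterminate form as x → -∞.
Compare growth rates of the dominant terms (exponentials ≫ polynomials ≫ logarithms), or apply L'Hôpital's rule; the quotient → 0.
Adding the constant: 0 - 1 = -1. Limit = -1.

Final answer: -1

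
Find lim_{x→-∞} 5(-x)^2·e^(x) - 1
The product is a 0·∞ indeterminate form at x → -∞.
Rewrite the product as 5(-x)^2 / e^(-x) (an ∞/∞ form) and apply L'Hôpital, or use the standard hierarchy e^(|x|) ≫ |(-x)^2| as x → -∞.
The indeterminate product → 0, so the limit = -1.

Final answer: -1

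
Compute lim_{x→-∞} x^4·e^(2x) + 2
The product is a 0·∞ indeterminate form at x → -∞.
Rewrite the product as x^4 / e^(-2x) (an ∞/∞ form) and apply L'Hôpital, or use the standard hierarchy e^(2|x|) ≫ |x^4| as x → -∞.
The indeterminate product → 0, so the limit = 2.

Final answer: 2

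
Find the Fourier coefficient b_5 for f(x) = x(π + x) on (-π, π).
b_5 = (1/π) ∫_{-π}^{π} f(x)·sin(5x) dx.
Evaluate the integral (use parity and integration by parts as needed): b_5 = 2·π/5.

Final answer: 2·π/5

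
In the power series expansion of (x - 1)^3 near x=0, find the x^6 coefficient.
Expand to order 6: (x - 1)^3 = x^3 - 3·x^2 + 3·x - 1 + O(x^7).
The coefficient of x^6 is 0.

Final answer: 0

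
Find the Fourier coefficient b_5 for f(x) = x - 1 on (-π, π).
b_5 = (1/π) ∫_{-π}^{π} f(x)·sin(5x) dx.
Evaluate the integral (use parity and integration by parts as needed): b_5 = 2/5.

Final answer: 2/5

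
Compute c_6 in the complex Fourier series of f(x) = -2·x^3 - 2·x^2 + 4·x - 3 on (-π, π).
Compute the real Fourier coefficients first: a_6 = -2/9, b_6 = -13/9 + 2·π^2/3.
Then c_6 = (a_6 − i·b_6)/2 = -1/9 - i·π^2/3 + 13·i/18.

Final answer: -1/9 - i·π^2/3 + 13·i/18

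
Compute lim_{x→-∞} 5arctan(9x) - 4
Evaluate the dominant behaviour as x → -∞; each term tends to a finite value or vanishes.
Limit = -5·π/2 - 4.

Final answer: -5·π/2 - 4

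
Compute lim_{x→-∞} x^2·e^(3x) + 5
The product is a 0·∞ indeterminate form at x → -∞.
Rewrite the product as x^2 / e^(-3x) (an ∞/∞ form) and apply L'Hôpital, or use the standard hierarchy e^(3|x|) ≫ |x^2| as x → -∞.
The indeterminate product → 0, so the limit = 5.

Final answer: 5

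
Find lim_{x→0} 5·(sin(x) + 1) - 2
Direct substitution at x = 0 gives 3.

Final answer: 3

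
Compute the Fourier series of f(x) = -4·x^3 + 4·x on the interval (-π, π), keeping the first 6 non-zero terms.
(56 - 8·π^2)·sin(x) + (-10 + 4·π^2)·sin(2·x) + (40/9 - 8·π^2/3)·sin(3·x) + (-11/4 + 2·π^2)·sin(4·x) + (248/125 - 8·π^2/5)·sin(5·x) + (-14/9 + 4·π^2/3)·sin(6·x)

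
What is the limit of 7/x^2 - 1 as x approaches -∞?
Evaluate the dominant behaviour as x → -∞; each term tends to a finite value or vanishes.
Limit = -1.

Final answer: -1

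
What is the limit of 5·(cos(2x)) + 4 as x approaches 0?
Direct substitution at x = 0 gives 9.

Final answer: 9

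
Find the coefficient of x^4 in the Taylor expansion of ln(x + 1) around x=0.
Expand to order 4: ln(x + 1) = -x^4/4 + x^3/3 - x^2/2 + x + O(x^5).
The coefficient of x^4 is -1/4.

Final answer: -1/4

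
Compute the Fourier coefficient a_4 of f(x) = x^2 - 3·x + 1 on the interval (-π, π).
a_4 = (1/π) ∫_{-π}^{π} f(x)·cos(4x) dx.
Evaluate the integral (use parity and integration by parts as needed): a_4 = 1/4.

Final answer: 1/4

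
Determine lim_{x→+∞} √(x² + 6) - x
This is an ∞ − ∞ indeterminate form.
Multiply and divide by the conjugate √(x²+6) + x; the x² terms cancel, leaving 6/(√(x²+6)+x) → 0.
Limit = 0.

Final answer: 0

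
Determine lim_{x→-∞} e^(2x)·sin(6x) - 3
Evaluate the dominant behaviour as x → -∞; each term tends to a finite value or vanishes.
Limit = -3.

Final answer: -3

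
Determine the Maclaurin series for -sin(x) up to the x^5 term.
-x^5/120 + x^3/6 - x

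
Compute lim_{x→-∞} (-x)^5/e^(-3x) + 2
The quotient is an ∞/∞ indeterminate form as x → -∞.
Compare growth rates of the dominant terms (exponentials ≫ polynomials ≫ logarithms), or apply L'Hôpital's rule; the quotient → 0.
Adding the constant: 0 + 2 = 2. Limit = 2.

Final answer: 2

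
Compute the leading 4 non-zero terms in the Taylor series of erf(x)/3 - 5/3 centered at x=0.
x^5/(15·√(π)) - 2·x^3/(9·√(π)) + 2·x/(3·√(π)) - 5/3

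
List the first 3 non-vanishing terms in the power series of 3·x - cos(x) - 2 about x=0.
x^2/2 + 3·x - 3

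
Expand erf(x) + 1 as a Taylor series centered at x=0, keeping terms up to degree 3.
-2·x^3/(3·√(π)) + 2·x/√(π) + 1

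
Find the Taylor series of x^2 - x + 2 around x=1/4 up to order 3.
29/16 - (x - 1/4)/2 + (x - 1/4)^2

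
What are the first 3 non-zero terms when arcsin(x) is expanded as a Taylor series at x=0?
3·x^5/40 + x^3/6 + x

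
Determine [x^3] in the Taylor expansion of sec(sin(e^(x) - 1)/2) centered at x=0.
Expand to order 3: sec(sin(e^(x) - 1)/2) = x^3/8 + x^2/8 + 1 + O(x^4).
The coefficient of x^3 is 1/8.

Final answer: 1/8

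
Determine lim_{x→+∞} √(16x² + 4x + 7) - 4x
As x → +∞: multiply by the conjugate to get (4x+7)/(√(16x²+4x+7)+4x); the denominator ~ 8x, so the limit is 4/8 = 1/2.
Limit = 1/2.

Final answer: 1/2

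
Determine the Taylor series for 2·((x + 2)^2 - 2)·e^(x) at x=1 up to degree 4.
14·e + 26·e·(x - 1) + 21·e·(x - 1)^2 + 31·e·(x - 1)^3/3 + 43·e·(x - 1)^4/12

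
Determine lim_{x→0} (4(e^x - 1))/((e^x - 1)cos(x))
Both numerator and denominator → 0 as x → 0; this is a 0/0 indeterminate form.
Expand each to leading order near x = 0: numerator ~ 4·x, denominator ~ x.
The limit of the ratio is 4.

Final answer: 4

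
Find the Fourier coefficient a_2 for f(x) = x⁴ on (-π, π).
a_2 = (1/π) ∫_{-π}^{π} f(x)·cos(2x) dx.
Evaluate the integral (use parity and integration by parts as needed): a_2 = -3 + 2·π^2.

Final answer: -3 + 2·π^2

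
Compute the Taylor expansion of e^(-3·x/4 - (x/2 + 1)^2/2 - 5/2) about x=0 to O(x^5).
73·x^4·e^(-3)/6144 - 65·x^3·e^(-3)/384 + 21·x^2·e^(-3)/32 - 5·x·e^(-3)/4 + e^(-3)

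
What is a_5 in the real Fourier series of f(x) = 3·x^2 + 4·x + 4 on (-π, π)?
a_5 = (1/π) ∫_{-π}^{π} f(x)·cos(5x) dx.
Evaluate the integral (use parity and integration by parts as needed): a_5 = -12/25.

Final answer: -12/25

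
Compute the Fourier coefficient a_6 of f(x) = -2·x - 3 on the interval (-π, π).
a_6 = (1/π) ∫_{-π}^{π} f(x)·cos(6x) dx.
Evaluate the integral (use parity and integration by parts as needed): a_6 = 0.

Final answer: 0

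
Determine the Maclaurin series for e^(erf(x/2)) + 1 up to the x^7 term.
x^7·(-1/(2688·√(π)) - 1/(288·π^(5/2)) + 1/(5040·π^(7/2)) + 19/(2880·π^(3/2))) + x^6·(-1/(72·π^2) + 1/(720·π^3) + 7/(720·π)) + x^5·(-1/(24·π^(3/2)) + 1/(120·π^(5/2)) + 1/(160·√(π))) + x^4·(-1/(12·π) + 1/(24·π^2)) + x^3·(-1/(12·√(π)) + 1/(6·π^(3/2))) + x^2/(2·π) + x/√(π) + 2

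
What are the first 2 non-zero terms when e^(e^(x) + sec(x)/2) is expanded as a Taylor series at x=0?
x·e^(3/2) + e^(3/2)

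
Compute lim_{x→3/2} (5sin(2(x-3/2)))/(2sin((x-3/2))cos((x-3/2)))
Both numerator and denominator → 0 as x → 3/2; this is a 0/0 indeterminate form.
Expand each to leading order near x = 3/2: numerator ~ 10·(x - 3/2), denominator ~ 2·(x - 3/2).
The limit of the ratio is 5.

Final answer: 5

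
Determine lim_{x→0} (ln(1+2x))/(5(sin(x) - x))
Both numerator and denominator → 0 as x → 0; this is a 0/0 indeterminate form.
Expand each to leading order near x = 0: numerator ~ 2·x, denominator ~ -5·x^3/6.
The limit of the ratio is -∞.

Final answer: -∞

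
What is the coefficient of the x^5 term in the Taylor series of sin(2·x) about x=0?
Expand to order 5: sin(2·x) = 4·x^5/15 - 4·x^3/3 + 2·x + O(x^6).
The coefficient of x^5 is 4/15.

Final answer: 4/15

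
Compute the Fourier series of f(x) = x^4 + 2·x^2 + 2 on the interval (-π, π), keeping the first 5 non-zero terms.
(40 - 8·π^2)·cos(x) + (-1 + 2·π^2)·cos(2·x) + (-8·π^2/9 - 8/27)·cos(3·x) + (5/16 + π^2/2)·cos(4·x) + 2 + 2·π^2/3 + π^4/5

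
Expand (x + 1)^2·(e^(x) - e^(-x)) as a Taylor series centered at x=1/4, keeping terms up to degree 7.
(-25 + 25·e^(1/2))·e^(-1/4)/16 + (-15 + 65·e^(1/2))·e^(-1/4)·(x - 1/4)/16 + (23 + 137·e^(1/2))·e^(-1/4)·(x - 1/4)^2/32 + (1 + 241·e^(1/2))·e^(-1/4)·(x - 1/4)^3/96 + (-57 + 377·e^(1/2))·e^(-1/4)·(x - 1/4)^4/384 + (29 + 109·e^(1/2))·e^(-1/4)·(x - 1/4)^5/384 + (-53 + 149·e^(1/2))·e^(-1/4)·(x - 1/4)^6/2304 + (417 + 977·e^(1/2))·e^(-1/4)·(x - 1/4)^7/80640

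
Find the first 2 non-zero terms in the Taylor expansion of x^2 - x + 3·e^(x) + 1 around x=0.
2·x + 4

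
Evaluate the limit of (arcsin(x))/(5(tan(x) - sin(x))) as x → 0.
Both numerator and denominator → 0 as x → 0; this is a 0/0 indeterminate form.
Expand each to leading order near x = 0: numerator ~ x, denominator ~ 5·x^3/2.
The limit of the ratio is ∞.

Final answer: ∞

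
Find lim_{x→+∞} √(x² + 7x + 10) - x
This is an ∞ − ∞ indeterminate form.
Multiply and divide by the conjugate √(x²+7x + 10) + x; the x² terms cancel, leaving (7x + 10)/(√(x²+7x + 10)+x) → 7/2.
Limit = 7/2.

Final answer: 7/2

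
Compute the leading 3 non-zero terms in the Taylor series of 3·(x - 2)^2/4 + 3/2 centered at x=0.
3·x^2/4 - 3·x + 9/2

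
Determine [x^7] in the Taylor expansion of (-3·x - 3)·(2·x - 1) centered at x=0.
Expand to order 7: (-3·x - 3)·(2·x - 1) = -6·x^2 - 3·x + 3 + O(x^8).
The coefficient of x^7 is 0.

Final answer: 0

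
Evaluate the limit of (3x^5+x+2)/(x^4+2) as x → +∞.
This is an ∞/∞ indeterminate form as x → +∞.
Divide numerator and denominator by x^5 and let the lower-order terms vanish; the numerator's degree 5 exceeds the denominator's degree 4, so the quotient diverges.
Limit = ∞.

Final answer: ∞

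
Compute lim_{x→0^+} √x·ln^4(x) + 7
The product is a 0·∞ indeterminate form at x → 0⁺.
Rewrite the product as ln^4(x) / x^(-1/2) and apply L'Hôpital, or use the standard hierarchy x^(-1/2) ≫ |ln x|^4 as x → 0⁺.
The indeterminate product → 0, so the limit = 7.

Final answer: 7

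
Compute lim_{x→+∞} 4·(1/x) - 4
Evaluate the dominant behaviour as x → +∞; each term tends to a finite value or vanishes.
Limit = -4.

Final answer: -4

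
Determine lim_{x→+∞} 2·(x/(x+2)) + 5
Evaluate the dominant behaviour as x → +∞; each term tends to a finite value or vanishes.
Limit = 7.

Final answer: 7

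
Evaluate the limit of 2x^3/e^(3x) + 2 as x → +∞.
The quotient is an ∞/∞ indeterminate form as x → +∞.
The exponential denominator e^(3x) dominates the polynomial numerator (e^x ≫ x^3 as x → ∞), so the quotient → 0.
Adding the constant: 0 + 2 = 2. Limit = 2.

Final answer: 2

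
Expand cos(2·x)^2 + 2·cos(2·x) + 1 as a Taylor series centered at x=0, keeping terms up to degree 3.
4 - 8·x^2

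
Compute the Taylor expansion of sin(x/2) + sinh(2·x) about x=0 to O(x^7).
205·x^5/768 + 21·x^3/16 + 5·x/2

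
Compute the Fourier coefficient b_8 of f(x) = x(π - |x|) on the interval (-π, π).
b_8 = (1/π) ∫_{-π}^{π} f(x)·sin(8x) dx.
Evaluate the integral (use parity and integration by parts as needed): b_8 = 0.

Final answer: 0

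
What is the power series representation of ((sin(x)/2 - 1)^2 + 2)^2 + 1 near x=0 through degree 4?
-37·x^4/48 + x^3/2 + 5·x^2/2 - 6·x + 10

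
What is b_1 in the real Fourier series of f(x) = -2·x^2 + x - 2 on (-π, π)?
b_1 = (1/π) ∫_{-π}^{π} f(x)·sin(1x) dx.
Evaluate the integral (use parity and integration by parts as needed): b_1 = 2.

Final answer: 2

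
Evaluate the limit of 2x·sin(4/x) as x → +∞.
As x → +∞: let u = 4/x → 0⁺; then 2·x·sin(4/x) = 2·4·sin(u)/u → 2·4·1 = 8.
Limit = 8.

Final answer: 8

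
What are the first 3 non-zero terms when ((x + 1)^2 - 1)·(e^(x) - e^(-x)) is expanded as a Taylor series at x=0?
2·x^4/3 + 2·x^3 + 4·x^2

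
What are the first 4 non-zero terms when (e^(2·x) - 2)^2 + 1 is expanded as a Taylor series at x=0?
8·x^4 + 16·x^3/3 - 4·x + 2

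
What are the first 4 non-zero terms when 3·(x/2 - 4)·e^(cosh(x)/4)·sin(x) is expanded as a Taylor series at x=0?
-x^4·e^(1/4)/16 + x^3·e^(1/4)/2 + 3·x^2·e^(1/4)/2 - 12·x·e^(1/4)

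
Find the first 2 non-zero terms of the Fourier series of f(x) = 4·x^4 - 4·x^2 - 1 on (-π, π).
(208 - 32·π^2)·cos(x) - 4·π^2/3 - 1 + 4·π^4/5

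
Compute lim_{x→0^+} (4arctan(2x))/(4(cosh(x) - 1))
Both numerator and denominator → 0 as x → 0^+; this is a 0/0 indeterminate form.
Expand each to leading order near x = 0: numerator ~ 8·x, denominator ~ 2·x^2.
The limit of the ratio is ∞.

Final answer: ∞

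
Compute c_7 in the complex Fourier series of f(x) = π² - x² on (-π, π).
Compute the real Fourier coefficients first: a_7 = 4/49, b_7 = 0.
Then c_7 = (a_7 − i·b_7)/2 = 2/49.

Final answer: 2/49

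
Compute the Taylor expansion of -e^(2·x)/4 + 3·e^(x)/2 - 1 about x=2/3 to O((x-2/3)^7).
-1 - e^(4/3)/4 + 3·e^(2/3)/2 + (-e^(4/3)/2 + 3·e^(2/3)/2)·(x - 2/3) + (-e^(4/3)/2 + 3·e^(2/3)/4)·(x - 2/3)^2 + (-e^(4/3)/3 + e^(2/3)/4)·(x - 2/3)^3 + (-e^(4/3)/6 + e^(2/3)/16)·(x - 2/3)^4 + (-e^(4/3)/15 + e^(2/3)/80)·(x - 2/3)^5 + (-e^(4/3)/45 + e^(2/3)/480)·(x - 2/3)^6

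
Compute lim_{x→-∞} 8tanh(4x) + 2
Evaluate the dominant behaviour as x → -∞; each term tends to a finite value or vanishes.
Limit = -6.

Final answer: -6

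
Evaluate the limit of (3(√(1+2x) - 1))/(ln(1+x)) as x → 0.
Both numerator and denominator → 0 as x → 0; this is a 0/0 indeterminate form.
Expand each to leading order near x = 0: numerator ~ 3·x, denominator ~ x.
The limit of the ratio is 3.

Final answer: 3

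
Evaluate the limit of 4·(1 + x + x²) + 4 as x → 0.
Direct substitution at x = 0 gives 8.

Final answer: 8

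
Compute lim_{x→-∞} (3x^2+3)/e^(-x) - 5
The quotient is an ∞/∞ indeterminate form as x → -∞.
Compare growth rates of the dominant terms (exponentials ≫ polynomials ≫ logarithms), or apply L'Hôpital's rule; the quotient → 0.
Adding the constant: 0 - 5 = -5. Limit = -5.

Final answer: -5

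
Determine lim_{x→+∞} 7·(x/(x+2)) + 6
Evaluate the dominant behaviour as x → +∞; each term tends to a finite value or vanishes.
Limit = 13.

Final answer: 13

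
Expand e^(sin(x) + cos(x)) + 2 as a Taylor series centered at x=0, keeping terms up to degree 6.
71·e·x^6/720 + e·x^5/10 - 5·e·x^4/24 - e·x^3/2 + e·x + 2 + e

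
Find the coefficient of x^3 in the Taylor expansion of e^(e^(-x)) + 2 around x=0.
Expand to order 3: e^(e^(-x)) + 2 = -5·e·x^3/6 + e·x^2 - e·x + 2 + e + O(x^4).
The coefficient of x^3 is -5·e/6.

Final answer: -5·e/6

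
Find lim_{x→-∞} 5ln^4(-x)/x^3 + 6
The quotient is an ∞/∞ indeterminate form as x → -∞.
Compare growth rates of the dominant terms (exponentials ≫ polynomials ≫ logarithms), or apply L'Hôpital's rule; the quotient → 0.
Adding the constant: 0 + 6 = 6. Limit = 6.

Final answer: 6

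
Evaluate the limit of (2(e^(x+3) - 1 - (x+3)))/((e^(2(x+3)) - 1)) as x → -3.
Both numerator and denominator → 0 as x → -3; this is a 0/0 indeterminate form.
Expand each to leading order near x = -3: numerator ~ (x + 3)^2, denominator ~ 2·(x + 3).
The limit of the ratio is 0.

Final answer: 0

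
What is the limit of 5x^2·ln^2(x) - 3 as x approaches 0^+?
The product is a 0·∞ indeterminate form at x → 0⁺.
Rewrite the product as 5·ln^2(x) / x^(-2) and apply L'Hôpital, or use the standard hierarchy x^(-2) ≫ |ln x|^2 as x → 0⁺.
The indeterminate product → 0, so the limit = -3.

Final answer: -3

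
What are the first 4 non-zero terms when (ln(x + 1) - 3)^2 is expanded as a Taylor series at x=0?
-3·x^3 + 4·x^2 - 6·x + 9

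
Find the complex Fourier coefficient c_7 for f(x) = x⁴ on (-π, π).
Compute the real Fourier coefficients first: a_7 = 48/2401 - 8·π^2/49, b_7 = 0.
Then c_7 = (a_7 − i·b_7)/2 = 24/2401 - 4·π^2/49.

Final answer: 24/2401 - 4·π^2/49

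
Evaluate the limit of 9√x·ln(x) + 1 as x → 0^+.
The product is a 0·∞ indeterminate form at x → 0⁺.
Rewrite the product as 9·ln(x) / x^(-1/2) and apply L'Hôpital, or use the standard hierarchy x^(-1/2) ≫ |ln x| as x → 0⁺.
The indeterminate product → 0, so the limit = 1.

Final answer: 1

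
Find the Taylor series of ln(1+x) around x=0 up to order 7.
x^7/7 - x^6/6 + x^5/5 - x^4/4 + x^3/3 - x^2/2 + x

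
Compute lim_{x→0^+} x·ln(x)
This is a 0·∞ indeterminate form at x → 0⁺.
Rewrite the product as ln(x) / x^(-1) and apply L'Hôpital, or use the standard hierarchy x^(-1) ≫ |ln x| as x → 0⁺.
The indeterminate product → 0, so the limit = 0.

Final answer: 0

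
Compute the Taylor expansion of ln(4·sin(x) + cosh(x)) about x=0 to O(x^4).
56·x^3/3 - 15·x^2/2 + 4·x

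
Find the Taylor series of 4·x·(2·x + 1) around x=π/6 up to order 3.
2·π/3 + 2·π^2/9 + (4 + 8·π/3)·(x - π/6) + 8·(x - π/6)^2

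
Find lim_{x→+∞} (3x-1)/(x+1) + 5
Evaluate the dominant behaviour as x → +∞; each term tends to a finite value or vanishes.
Limit = 8.

Final answer: 8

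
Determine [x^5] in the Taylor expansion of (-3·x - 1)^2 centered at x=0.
Expand to order 5: (-3·x - 1)^2 = 9·x^2 + 6·x + 1 + O(x^6).
The coefficient of x^5 is 0.

Final answer: 0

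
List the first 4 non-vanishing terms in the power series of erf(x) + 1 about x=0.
x^5/(5·√(π)) - 2·x^3/(3·√(π)) + 2·x/√(π) + 1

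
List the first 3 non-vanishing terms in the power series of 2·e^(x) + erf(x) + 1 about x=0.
x^2 + x·(2/√(π) + 2) + 3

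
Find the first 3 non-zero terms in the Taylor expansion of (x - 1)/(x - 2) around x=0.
-x^2/8 - x/4 + 1/2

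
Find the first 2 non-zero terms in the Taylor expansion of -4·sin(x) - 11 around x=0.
-4·x - 11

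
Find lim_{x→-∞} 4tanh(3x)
Evaluate the dominant behaviour as x → -∞; each term tends to a finite value or vanishes.
Limit = -4.

Final answer: -4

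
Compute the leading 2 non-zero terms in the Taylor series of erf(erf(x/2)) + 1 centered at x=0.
2·x/π + 1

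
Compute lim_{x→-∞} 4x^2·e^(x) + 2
The product is a 0·∞ indeterminate form at x → -∞.
Rewrite the product as 4x^2 / e^(-x) (an ∞/∞ form) and apply L'Hôpital, or use the standard hierarchy e^(|x|) ≫ |x^2| as x → -∞.
The indeterminate product → 0, so the limit = 2.

Final answer: 2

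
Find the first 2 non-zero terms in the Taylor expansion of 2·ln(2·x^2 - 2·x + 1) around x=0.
8·x^3/3 - 4·x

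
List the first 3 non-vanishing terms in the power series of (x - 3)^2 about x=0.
x^2 - 6·x + 9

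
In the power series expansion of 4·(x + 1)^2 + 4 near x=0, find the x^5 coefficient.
Expand to order 5: 4·(x + 1)^2 + 4 = 4·x^2 + 8·x + 8 + O(x^6).
The coefficient of x^5 is 0.

Final answer: 0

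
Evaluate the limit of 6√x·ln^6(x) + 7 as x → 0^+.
The product is a 0·∞ indeterminate form at x → 0⁺.
Rewrite the product as 6·ln^6(x) / x^(-1/2) and apply L'Hôpital, or use the standard hierarchy x^(-1/2) ≫ |ln x|^6 as x → 0⁺.
The indeterminate product → 0, so the limit = 7.

Final answer: 7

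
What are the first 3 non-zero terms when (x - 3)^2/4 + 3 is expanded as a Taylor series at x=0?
x^2/4 - 3·x/2 + 21/4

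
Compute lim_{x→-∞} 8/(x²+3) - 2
Evaluate the dominant behaviour as x → -∞; each term tends to a finite value or vanishes.
Limit = -2.

Final answer: -2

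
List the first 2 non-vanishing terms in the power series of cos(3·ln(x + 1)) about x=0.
1 - 9·x^2/2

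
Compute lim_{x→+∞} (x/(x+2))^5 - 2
As x → +∞: x/(x+2) = 1/(1 + 2/x) → 1, and the 5th power of a limit-1 base also → 1; with the additive constant, 1 - 2 = -1.
Limit = -1.

Final answer: -1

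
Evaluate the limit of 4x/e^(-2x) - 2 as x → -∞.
The quotient is an ∞/∞ indeterminate form as x → -∞.
Compare growth rates of the dominant terms (exponentials ≫ polynomials ≫ logarithms), or apply L'Hôpital's rule; the quotient → 0.
Adding the constant: 0 - 2 = -2. Limit = -2.

Final answer: -2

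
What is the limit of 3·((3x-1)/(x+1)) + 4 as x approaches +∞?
Evaluate the dominant behaviour as x → +∞; each term tends to a finite value or vanishes.
Limit = 13.

Final answer: 13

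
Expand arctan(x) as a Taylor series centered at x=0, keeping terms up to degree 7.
-x^7/7 + x^5/5 - x^3/3 + x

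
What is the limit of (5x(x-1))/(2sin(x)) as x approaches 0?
Both numerator and denominator → 0 as x → 0; this is a 0/0 indeterminate form.
Expand each to leading order near x = 0: numerator ~ -5·x, denominator ~ 2·x.
The limit of the ratio is -5/2.

Final answer: -5/2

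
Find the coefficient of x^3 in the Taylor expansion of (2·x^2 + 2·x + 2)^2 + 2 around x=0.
Expand to order 3: (2·x^2 + 2·x + 2)^2 + 2 = 8·x^3 + 12·x^2 + 8·x + 6 + O(x^4).
The coefficient of x^3 is 8.

Final answer: 8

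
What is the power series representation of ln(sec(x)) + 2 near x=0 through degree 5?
x^4/12 + x^2/2 + 2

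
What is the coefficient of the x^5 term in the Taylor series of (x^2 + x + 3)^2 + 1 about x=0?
Expand to order 5: (x^2 + x + 3)^2 + 1 = x^4 + 2·x^3 + 7·x^2 + 6·x + 10 + O(x^6).
The coefficient of x^5 is 0.

Final answer: 0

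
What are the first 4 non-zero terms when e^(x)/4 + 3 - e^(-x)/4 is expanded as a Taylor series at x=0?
x^5/240 + x^3/12 + x/2 + 3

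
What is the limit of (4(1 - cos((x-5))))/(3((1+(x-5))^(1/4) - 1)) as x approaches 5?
Both numerator and denominator → 0 as x → 5; this is a 0/0 indeterminate form.
Expand each to leading order near x = 5: numerator ~ 2·(x - 5)^2, denominator ~ 3·(x - 5)/4.
The limit of the ratio is 0.

Final answer: 0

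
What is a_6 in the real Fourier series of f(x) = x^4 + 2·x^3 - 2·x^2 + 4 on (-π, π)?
a_6 = (1/π) ∫_{-π}^{π} f(x)·cos(6x) dx.
Evaluate the integral (use parity and integration by parts as needed): a_6 = -7/27 + 2·π^2/9.

Final answer: -7/27 + 2·π^2/9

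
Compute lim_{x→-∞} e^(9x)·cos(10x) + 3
Evaluate the dominant behaviour as x → -∞; each term tends to a finite value or vanishes.
Limit = 3.

Final answer: 3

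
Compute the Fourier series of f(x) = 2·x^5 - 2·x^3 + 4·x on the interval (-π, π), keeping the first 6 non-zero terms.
(-84·π^2 + 4·π^4 + 512)·sin(x) + (-2·π^4 - 22 + 12·π^2)·sin(2·x) + (-116·π^2/27 + 448/81 + 4·π^4/3)·sin(3·x) + (-π^4 - 91/32 + 9·π^2/4)·sin(4·x) + (-36·π^2/25 + 1216/625 + 4·π^4/5)·sin(5·x) + (-2·π^4/3 - 122/81 + 28·π^2/27)·sin(6·x)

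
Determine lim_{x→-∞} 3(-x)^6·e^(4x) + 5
The product is a 0·∞ indeterminate form at x → -∞.
Rewrite the product as 3(-x)^6 / e^(-4x) (an ∞/∞ form) and apply L'Hôpital, or use the standard hierarchy e^(4|x|) ≫ |(-x)^6| as x → -∞.
The indeterminate product → 0, so the limit = 5.

Final answer: 5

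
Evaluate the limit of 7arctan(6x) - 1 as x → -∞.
Evaluate the dominant behaviour as x → -∞; each term tends to a finite value or vanishes.
Limit = -7·π/2 - 1.

Final answer: -7·π/2 - 1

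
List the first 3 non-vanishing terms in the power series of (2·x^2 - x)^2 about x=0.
4·x^4 - 4·x^3 + x^2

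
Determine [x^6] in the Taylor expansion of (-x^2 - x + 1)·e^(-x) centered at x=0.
Expand to order 6: (-x^2 - x + 1)·e^(-x) = -23·x^6/720 + 7·x^5/60 - 7·x^4/24 + x^3/3 + x^2/2 - 2·x + 1 + O(x^7).
The coefficient of x^6 is -23/720.

Final answer: -23/720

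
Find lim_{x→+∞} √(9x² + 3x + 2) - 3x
As x → +∞: multiply by the conjugate to get (3x+2)/(√(9x²+3x+2)+3x); the denominator ~ 6x, so the limit is 3/6 = 1/2.
Limit = 1/2.

Final answer: 1/2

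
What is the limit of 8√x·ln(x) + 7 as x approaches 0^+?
The product is a 0·∞ indeterminate form at x → 0⁺.
Rewrite the product as 8·ln(x) / x^(-1/2) and apply L'Hôpital, or use the standard hierarchy x^(-1/2) ≫ |ln x| as x → 0⁺.
The indeterminate product → 0, so the limit = 7.

Final answer: 7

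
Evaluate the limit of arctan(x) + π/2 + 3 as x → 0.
Direct substitution at x = 0 gives π/2 + 3.

Final answer: π/2 + 3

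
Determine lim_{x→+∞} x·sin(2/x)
As x → +∞: let u = 2/x → 0⁺; then x·sin(2/x) = 2·sin(u)/u → 2·1 = 2.
Limit = 2.

Final answer: 2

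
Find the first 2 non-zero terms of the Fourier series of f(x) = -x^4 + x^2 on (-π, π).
(-52 + 8·π^2)·cos(x) - π^4/5 + π^2/3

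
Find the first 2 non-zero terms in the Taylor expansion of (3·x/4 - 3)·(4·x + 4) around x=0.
-9·x - 12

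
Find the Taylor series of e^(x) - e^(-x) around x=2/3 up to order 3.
(-1 + e^(4/3))·e^(-2/3) + (1 + e^(4/3))·e^(-2/3)·(x - 2/3) + (-1 + e^(4/3))·e^(-2/3)·(x - 2/3)^2/2 + (1 + e^(4/3))·e^(-2/3)·(x - 2/3)^3/6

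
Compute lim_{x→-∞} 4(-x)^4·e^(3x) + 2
The product is a 0·∞ indeterminate form at x → -∞.
Rewrite the product as 4(-x)^4 / e^(-3x) (an ∞/∞ form) and apply L'Hôpital, or use the standard hierarchy e^(3|x|) ≫ |(-x)^4| as x → -∞.
The indeterminate product → 0, so the limit = 2.

Final answer: 2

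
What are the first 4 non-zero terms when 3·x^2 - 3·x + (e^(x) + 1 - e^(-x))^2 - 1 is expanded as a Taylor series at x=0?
4·x^4/3 + 2·x^3/3 + 7·x^2 + x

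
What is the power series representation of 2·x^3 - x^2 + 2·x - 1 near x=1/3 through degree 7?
-10/27 + 2·(x - 1/3) + (x - 1/3)^2 + 2·(x - 1/3)^3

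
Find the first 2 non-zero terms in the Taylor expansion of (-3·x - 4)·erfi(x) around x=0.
-6·x^2/√(π) - 8·x/√(π)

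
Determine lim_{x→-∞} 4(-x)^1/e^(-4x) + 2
The quotient is an ∞/∞ indeterminate form as x → -∞.
Compare growth rates of the dominant terms (exponentials ≫ polynomials ≫ logarithms), or apply L'Hôpital's rule; the quotient → 0.
Adding the constant: 0 + 2 = 2. Limit = 2.

Final answer: 2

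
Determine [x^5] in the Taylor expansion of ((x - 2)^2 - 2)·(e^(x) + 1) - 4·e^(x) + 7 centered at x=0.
Expand to order 5: ((x - 2)^2 - 2)·(e^(x) + 1) - 4·e^(x) + 7 = -x^5/60 - x^4/4 - 4·x^3/3 - 3·x^2 - 10·x + 7 + O(x^6).
The coefficient of x^5 is -1/60.

Final answer: -1/60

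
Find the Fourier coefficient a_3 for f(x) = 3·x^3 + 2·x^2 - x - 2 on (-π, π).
a_3 = (1/π) ∫_{-π}^{π} f(x)·cos(3x) dx.
Evaluate the integral (use parity and integration by parts as needed): a_3 = -8/9.

Final answer: -8/9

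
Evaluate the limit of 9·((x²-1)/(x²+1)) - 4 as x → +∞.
Evaluate the dominant behaviour as x → +∞; each term tends to a finite value or vanishes.
Limit = 5.

Final answer: 5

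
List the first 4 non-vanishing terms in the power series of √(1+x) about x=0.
x^3/16 - x^2/8 + x/2 + 1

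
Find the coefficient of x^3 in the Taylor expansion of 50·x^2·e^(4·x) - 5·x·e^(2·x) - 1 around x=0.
Expand to order 3: 50·x^2·e^(4·x) - 5·x·e^(2·x) - 1 = 190·x^3 + 40·x^2 - 5·x - 1 + O(x^4).
The coefficient of x^3 is 190.

Final answer: 190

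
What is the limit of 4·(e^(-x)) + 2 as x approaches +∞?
Evaluate the dominant behaviour as x → +∞; each term tends to a finite value or vanishes.
Limit = 2.

Final answer: 2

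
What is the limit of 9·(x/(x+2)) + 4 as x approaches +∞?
Evaluate the dominant behaviour as x → +∞; each term tends to a finite value or vanishes.
Limit = 13.

Final answer: 13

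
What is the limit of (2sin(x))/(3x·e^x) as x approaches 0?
Both numerator and denominator → 0 as x → 0; this is a 0/0 indeterminate form.
Expand each to leading order near x = 0: numerator ~ 2·x, denominator ~ 3·x.
The limit of the ratio is 2/3.

Final answer: 2/3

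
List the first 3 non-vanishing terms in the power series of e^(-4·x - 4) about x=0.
8·x^2·e^(-4) - 4·x·e^(-4) + e^(-4)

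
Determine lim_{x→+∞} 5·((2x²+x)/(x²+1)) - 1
Evaluate the dominant behaviour as x → +∞; each term tends to a finite value or vanishes.
Limit = 9.

Final answer: 9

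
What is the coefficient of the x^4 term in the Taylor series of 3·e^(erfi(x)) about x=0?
Expand to order 4: 3·e^(erfi(x)) = x^4·(2/π^2 + 4/π) + x^3·(4/π^(3/2) + 2/√(π)) + 6·x^2/π + 6·x/√(π) + 3 + O(x^5).
The coefficient of x^4 is 2/π^2 + 4/π.

Final answer: 2/π^2 + 4/π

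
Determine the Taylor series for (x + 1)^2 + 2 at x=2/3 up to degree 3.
43/9 + 10·(x - 2/3)/3 + (x - 2/3)^2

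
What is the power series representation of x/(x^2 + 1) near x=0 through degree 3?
-x^3 + x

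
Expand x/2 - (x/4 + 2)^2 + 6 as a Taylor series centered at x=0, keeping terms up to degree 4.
-x^2/16 - x/2 + 2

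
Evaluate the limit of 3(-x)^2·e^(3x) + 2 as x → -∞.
The product is a 0·∞ indeterminate form at x → -∞.
Rewrite the product as 3(-x)^2 / e^(-3x) (an ∞/∞ form) and apply L'Hôpital, or use the standard hierarchy e^(3|x|) ≫ |(-x)^2| as x → -∞.
The indeterminate product → 0, so the limit = 2.

Final answer: 2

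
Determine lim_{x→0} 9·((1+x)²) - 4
Direct substitution at x = 0 gives 5.

Final answer: 5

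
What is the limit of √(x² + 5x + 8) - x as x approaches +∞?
This is an ∞ − ∞ indeterminate form.
Multiply and divide by the conjugate √(x²+5x + 8) + x; the x² terms cancel, leaving (5x + 8)/(√(x²+5x + 8)+x) → 5/2.
Limit = 5/2.

Final answer: 5/2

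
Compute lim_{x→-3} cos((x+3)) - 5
Direct substitution at x = -3 gives -4.

Final answer: -4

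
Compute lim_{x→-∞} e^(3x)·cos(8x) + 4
Evaluate the dominant behaviour as x → -∞; each term tends to a finite value or vanishes.
Limit = 4.

Final answer: 4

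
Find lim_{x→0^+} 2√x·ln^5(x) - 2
The product is a 0·∞ indeterminate form at x → 0⁺.
Rewrite the product as 2·ln^5(x) / x^(-1/2) and apply L'Hôpital, or use the standard hierarchy x^(-1/2) ≫ |ln x|^5 as x → 0⁺.
The indeterminate product → 0, so the limit = -2.

Final answer: -2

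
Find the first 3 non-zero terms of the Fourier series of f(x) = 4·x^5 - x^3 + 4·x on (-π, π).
(-162·π^2 + 8·π^4 + 980)·sin(x) + (-4·π^4 - 71/2 + 21·π^2)·sin(2·x) + (-178·π^2/27 + 572/81 + 8·π^4/3)·sin(3·x)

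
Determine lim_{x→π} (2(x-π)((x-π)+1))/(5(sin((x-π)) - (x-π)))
Both numerator and denominator → 0 as x → π; this is a 0/0 indeterminate form.
Expand each to leading order near x = π: numerator ~ 2·(x - π), denominator ~ -5·(x - π)^3/6.
The limit of the ratio is -∞.

Final answer: -∞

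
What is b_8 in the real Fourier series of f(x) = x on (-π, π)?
b_8 = (1/π) ∫_{-π}^{π} f(x)·sin(8x) dx.
Evaluate the integral (use parity and integration by parts as needed): b_8 = -1/4.

Final answer: -1/4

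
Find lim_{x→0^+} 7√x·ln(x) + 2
The product is a 0·∞ indeterminate form at x → 0⁺.
Rewrite the product as 7·ln(x) / x^(-1/2) and apply L'Hôpital, or use the standard hierarchy x^(-1/2) ≫ |ln x| as x → 0⁺.
The indeterminate product → 0, so the limit = 2.

Final answer: 2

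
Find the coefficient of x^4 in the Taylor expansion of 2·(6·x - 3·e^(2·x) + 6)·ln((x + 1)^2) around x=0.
Expand to order 4: 2·(6·x - 3·e^(2·x) + 6)·ln((x + 1)^2) = -7·x^4 - 20·x^3 - 6·x^2 + 12·x + O(x^5).
The coefficient of x^4 is -7.

Final answer: -7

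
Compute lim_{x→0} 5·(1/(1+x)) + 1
Direct substitution at x = 0 gives 6.

Final answer: 6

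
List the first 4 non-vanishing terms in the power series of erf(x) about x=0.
-x^7/(21·√(π)) + x^5/(5·√(π)) - 2·x^3/(3·√(π)) + 2·x/√(π)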